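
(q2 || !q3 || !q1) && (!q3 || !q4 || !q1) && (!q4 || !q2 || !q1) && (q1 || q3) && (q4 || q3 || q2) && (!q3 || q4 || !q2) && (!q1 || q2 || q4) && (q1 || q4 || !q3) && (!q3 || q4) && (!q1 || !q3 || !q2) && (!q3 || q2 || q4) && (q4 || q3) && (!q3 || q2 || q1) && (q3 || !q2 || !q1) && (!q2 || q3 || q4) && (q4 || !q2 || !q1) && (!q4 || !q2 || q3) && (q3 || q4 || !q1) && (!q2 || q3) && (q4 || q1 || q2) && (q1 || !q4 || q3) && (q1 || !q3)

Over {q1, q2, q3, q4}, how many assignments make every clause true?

1

There are 2^4 = 16 truth assignments over (q1, q2, q3, q4).
Check each against the 22 clauses (columns in the order q1, q2, q3, q4):
  F F F F  ✗ fails (q1 || q3)
  F F F T  ✗ fails (q1 || q3)
  F F T F  ✗ fails (q1 || q4 || !q3)
  F F T T  ✗ fails (!q3 || q2 || q1)
  F T F F  ✗ fails (q1 || q3)
  F T F T  ✗ fails (q1 || q3)
  F T T F  ✗ fails (!q3 || q4 || !q2)
  F T T T  ✗ fails (q1 || !q3)
  T F F F  ✗ fails (q4 || q3 || q2)
  T F F T  ✓ satisfies all
  T F T F  ✗ fails (q2 || !q3 || !q1)
  T F T T  ✗ fails (q2 || !q3 || !q1)
  T T F F  ✗ fails (q4 || q3)
  T T F T  ✗ fails (!q4 || !q2 || !q1)
  T T T F  ✗ fails (!q3 || q4 || !q2)
  T T T T  ✗ fails (!q3 || !q4 || !q1)
1 of the 16 rows is a model.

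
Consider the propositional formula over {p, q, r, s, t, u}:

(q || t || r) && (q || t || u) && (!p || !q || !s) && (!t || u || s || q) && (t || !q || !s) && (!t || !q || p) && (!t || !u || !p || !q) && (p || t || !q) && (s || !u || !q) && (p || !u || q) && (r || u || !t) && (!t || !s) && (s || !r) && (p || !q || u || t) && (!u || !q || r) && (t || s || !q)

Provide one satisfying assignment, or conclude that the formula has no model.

Branch on t: set t = true.
(!s) alone gives s = false.
(!r) alone gives r = false.
(u) alone gives u = true.
(!q) alone gives q = false.
(p) alone gives p = true.
This assignment satisfies each clause.

p ↦ true,  q ↦ false,  r ↦ false,  s ↦ false,  t ↦ true,  u ↦ true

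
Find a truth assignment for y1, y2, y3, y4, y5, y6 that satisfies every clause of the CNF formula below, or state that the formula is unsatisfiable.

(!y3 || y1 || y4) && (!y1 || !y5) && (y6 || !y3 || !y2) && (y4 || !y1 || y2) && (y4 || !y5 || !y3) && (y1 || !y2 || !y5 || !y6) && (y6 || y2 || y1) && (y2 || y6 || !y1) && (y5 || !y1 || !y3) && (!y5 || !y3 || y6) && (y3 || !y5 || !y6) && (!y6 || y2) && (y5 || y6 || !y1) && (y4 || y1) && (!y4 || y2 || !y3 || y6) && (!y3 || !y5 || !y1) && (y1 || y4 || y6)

y1: false,  y2: true,  y3: true,  y4: true,  y5: false,  y6: true

Branch on y1: set y1 = false.
The clause (y4) is unit, so y4 = true.
Branch on y6: set y6 = true.
The clause (y2) is unit, so y2 = true.
The clause (!y5) is unit, so y5 = false.
No clause remains; y3 is free.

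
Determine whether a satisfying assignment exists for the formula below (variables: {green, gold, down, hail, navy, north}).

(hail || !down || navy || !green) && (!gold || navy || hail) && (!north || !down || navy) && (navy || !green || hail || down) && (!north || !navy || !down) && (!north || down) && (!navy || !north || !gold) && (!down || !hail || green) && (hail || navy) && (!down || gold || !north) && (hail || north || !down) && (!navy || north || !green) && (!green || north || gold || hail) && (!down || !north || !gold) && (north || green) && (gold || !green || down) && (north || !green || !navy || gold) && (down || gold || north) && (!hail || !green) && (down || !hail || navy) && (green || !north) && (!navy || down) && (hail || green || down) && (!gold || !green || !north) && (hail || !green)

Branch on north: set north = false.
Unit clause (green) forces green = true.
Unit clause (!navy) forces navy = false.
Unit clause (hail) forces hail = true.
That conflicts with the unit clause (!hail).
Undo north and try north = true.
Unit clause (down) forces down = true.
Unit clause (navy) forces navy = true.
That conflicts with the unit clause (!navy).
Both values of north lead to a conflict.
No assignment satisfies every clause.

No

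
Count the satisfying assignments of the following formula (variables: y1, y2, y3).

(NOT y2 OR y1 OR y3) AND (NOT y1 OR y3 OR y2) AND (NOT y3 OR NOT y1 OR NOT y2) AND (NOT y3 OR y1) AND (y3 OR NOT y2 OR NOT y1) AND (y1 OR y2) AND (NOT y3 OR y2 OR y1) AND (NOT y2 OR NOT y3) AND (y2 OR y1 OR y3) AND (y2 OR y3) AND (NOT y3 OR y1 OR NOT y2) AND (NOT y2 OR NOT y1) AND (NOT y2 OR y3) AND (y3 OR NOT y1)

1

There are 2^3 = 8 truth assignments over (y1, y2, y3).
Check each against the 14 clauses (columns in the order y1, y2, y3):
  F F F  ✗ fails (y1 OR y2)
  F F T  ✗ fails (NOT y3 OR y1)
  F T F  ✗ fails (NOT y2 OR y1 OR y3)
  F T T  ✗ fails (NOT y3 OR y1)
  T F F  ✗ fails (NOT y1 OR y3 OR y2)
  T F T  ✓ satisfies all
  T T F  ✗ fails (y3 OR NOT y2 OR NOT y1)
  T T T  ✗ fails (NOT y3 OR NOT y1 OR NOT y2)
1 of the 8 rows is a model.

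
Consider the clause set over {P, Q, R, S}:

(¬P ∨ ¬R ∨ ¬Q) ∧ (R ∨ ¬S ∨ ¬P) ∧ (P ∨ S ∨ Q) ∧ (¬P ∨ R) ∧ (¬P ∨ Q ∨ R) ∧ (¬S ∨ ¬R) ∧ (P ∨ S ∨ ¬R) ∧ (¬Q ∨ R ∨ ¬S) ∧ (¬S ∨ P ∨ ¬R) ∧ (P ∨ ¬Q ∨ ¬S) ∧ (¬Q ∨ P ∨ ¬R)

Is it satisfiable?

Case P = False:
Case S = False:
From the singleton clause (Q), Q = True.
From the singleton clause (¬R), R = False.
All clauses are satisfied.
A satisfying assignment: P ↦ False,  Q ↦ True,  R ↦ False,  S ↦ False.

Yes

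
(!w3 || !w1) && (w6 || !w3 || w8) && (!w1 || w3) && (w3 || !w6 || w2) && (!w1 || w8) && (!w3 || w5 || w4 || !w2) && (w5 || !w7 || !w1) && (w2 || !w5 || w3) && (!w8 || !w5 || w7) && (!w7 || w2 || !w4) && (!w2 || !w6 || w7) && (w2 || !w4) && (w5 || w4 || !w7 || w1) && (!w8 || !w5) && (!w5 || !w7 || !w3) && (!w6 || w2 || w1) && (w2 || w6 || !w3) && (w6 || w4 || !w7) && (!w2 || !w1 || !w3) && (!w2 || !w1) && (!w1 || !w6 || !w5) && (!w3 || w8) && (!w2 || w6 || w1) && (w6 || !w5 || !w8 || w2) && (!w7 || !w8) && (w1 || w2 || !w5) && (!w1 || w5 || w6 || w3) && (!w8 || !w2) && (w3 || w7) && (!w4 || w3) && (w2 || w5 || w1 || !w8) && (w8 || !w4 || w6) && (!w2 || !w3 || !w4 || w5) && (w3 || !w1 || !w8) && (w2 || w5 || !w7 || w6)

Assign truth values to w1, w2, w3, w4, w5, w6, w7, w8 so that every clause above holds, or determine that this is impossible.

w1: false,  w2: true,  w3: false,  w4: false,  w5: true,  w6: true,  w7: true,  w8: false

Try w3 = false.
Unit clause (!w1) forces w1 = false.
Unit clause (w7) forces w7 = true.
Unit clause (!w8) forces w8 = false.
Unit clause (!w4) forces w4 = false.
Unit clause (w5) forces w5 = true.
Unit clause (w2) forces w2 = true.
Unit clause (w6) forces w6 = true.
All clauses are satisfied.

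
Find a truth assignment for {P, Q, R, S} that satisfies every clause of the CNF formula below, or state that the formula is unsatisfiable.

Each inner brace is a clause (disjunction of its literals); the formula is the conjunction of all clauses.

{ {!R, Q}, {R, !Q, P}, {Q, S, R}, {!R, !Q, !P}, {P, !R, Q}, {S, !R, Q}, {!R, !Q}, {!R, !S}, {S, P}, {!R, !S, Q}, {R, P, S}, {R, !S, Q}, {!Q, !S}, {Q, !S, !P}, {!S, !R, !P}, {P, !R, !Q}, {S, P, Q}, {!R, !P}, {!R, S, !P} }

Case R = false:
Case Q = true:
From the singleton clause (P), P = true.
From the singleton clause (!S), S = false.
This assignment satisfies each clause.

P=true; Q=true; R=false; S=false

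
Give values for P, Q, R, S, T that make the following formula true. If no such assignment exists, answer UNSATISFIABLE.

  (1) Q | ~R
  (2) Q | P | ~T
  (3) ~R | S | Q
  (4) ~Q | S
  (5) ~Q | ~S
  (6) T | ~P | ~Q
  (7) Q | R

UNSATISFIABLE

Case Q = 1:
From the singleton clause (S), S = 1.
Now (~S) is unsatisfied and unit — conflict.
That branch fails; take Q = 0 instead.
From the singleton clause (~R), R = 0.
Now (R) is unsatisfied and unit — conflict.
Neither Q = 1 nor Q = 0 works.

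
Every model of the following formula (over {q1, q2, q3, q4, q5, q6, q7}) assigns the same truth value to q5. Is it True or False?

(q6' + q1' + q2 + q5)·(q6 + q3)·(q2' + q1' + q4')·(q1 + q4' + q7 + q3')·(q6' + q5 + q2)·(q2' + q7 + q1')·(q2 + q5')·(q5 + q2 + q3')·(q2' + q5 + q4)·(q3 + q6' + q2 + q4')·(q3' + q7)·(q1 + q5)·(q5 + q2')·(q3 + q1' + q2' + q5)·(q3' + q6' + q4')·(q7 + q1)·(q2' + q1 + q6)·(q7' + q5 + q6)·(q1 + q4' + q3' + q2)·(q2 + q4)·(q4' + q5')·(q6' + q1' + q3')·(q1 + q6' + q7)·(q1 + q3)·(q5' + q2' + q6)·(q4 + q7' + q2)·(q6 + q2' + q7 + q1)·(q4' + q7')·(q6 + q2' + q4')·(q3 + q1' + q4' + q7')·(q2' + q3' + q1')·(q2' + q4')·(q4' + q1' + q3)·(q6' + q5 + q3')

Suppose q5 = 0.
From the singleton clause (q1), q1 = 1.
From the singleton clause (q2'), q2 = 0.
From the singleton clause (q6'), q6 = 0.
From the singleton clause (q3), q3 = 1.
Now (q3') is unsatisfied and unit — conflict.
So every satisfying assignment has q5 = True.

True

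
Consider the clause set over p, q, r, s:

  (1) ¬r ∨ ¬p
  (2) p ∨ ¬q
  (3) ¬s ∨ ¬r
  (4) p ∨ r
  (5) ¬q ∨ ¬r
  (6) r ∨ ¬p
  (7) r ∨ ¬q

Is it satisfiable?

Case r = True:
Unit clause (¬p) forces p = False.
Unit clause (¬q) forces q = False.
Unit clause (¬s) forces s = False.
This assignment satisfies each clause.
A satisfying assignment: p=False, q=False, r=True, s=False.

Yes, satisfiable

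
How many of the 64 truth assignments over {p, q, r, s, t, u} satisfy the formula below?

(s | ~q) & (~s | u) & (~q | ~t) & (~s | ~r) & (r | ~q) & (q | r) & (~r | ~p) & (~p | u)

There are 2^6 = 64 truth assignments over (p, q, r, s, t, u).
Split on p. With p = 1, the clauses containing p are satisfied and ~p drops from the rest; 0 of the 2^5 = 32 assignments to the other variables satisfy what remains.
With p = 0, by the same count on the reduced clause set, 4 assignments work.
(One model: p=F, q=F, r=T, s=F, t=F, u=F.)
Total: 0 + 4 = 4.

4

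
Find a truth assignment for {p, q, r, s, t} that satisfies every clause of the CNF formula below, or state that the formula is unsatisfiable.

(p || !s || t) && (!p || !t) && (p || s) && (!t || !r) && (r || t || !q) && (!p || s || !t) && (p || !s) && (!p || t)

Case p = false:
Unit clause (s) forces s = true.
That conflicts with the unit clause (!s).
Backtrack on p: now try p = true.
Unit clause (!t) forces t = false.
That conflicts with the unit clause (t).
Both values of p lead to a conflict.

UNSATISFIABLE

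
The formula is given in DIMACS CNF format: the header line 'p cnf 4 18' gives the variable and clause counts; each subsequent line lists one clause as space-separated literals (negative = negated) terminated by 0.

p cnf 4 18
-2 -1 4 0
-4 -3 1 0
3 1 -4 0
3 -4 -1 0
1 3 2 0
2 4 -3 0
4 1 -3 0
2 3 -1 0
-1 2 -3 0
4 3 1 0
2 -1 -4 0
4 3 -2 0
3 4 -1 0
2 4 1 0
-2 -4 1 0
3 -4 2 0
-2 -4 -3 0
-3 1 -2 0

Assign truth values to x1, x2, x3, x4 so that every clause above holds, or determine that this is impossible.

UNSATISFIABLE

Suppose x2 = False.
Suppose x1 = True.
From the singleton clause (x3), x3 = True.
That conflicts with the unit clause (¬x3).
That branch fails; take x1 = False instead.
From the singleton clause (x3), x3 = True.
From the singleton clause (¬x4), x4 = False.
That conflicts with the unit clause (x4).
Both values of x1 lead to a conflict.
That branch fails; take x2 = True instead.
Suppose x1 = False.
From the singleton clause (¬x4), x4 = False.
From the singleton clause (¬x3), x3 = False.
That conflicts with the unit clause (x3).
That branch fails; take x1 = True instead.
From the singleton clause (x4), x4 = True.
From the singleton clause (x3), x3 = True.
That conflicts with the unit clause (¬x3).
Both values of x1 lead to a conflict.
Both values of x2 lead to a conflict.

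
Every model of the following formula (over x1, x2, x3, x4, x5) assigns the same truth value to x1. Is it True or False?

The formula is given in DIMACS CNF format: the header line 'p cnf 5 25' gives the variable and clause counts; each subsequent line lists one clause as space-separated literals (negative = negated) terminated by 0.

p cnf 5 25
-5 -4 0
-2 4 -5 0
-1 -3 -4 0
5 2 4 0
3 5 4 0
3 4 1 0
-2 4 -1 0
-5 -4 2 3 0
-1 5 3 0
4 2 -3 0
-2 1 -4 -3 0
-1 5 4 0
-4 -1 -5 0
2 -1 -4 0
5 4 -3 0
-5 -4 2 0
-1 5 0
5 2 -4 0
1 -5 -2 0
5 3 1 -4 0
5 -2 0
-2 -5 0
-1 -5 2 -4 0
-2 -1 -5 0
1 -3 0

True

Suppose x1 = False.
(¬x3) alone gives x3 = False.
(x4) alone gives x4 = True.
(¬x5) alone gives x5 = False.
Now (x5) is unsatisfied and unit — conflict.
So every satisfying assignment has x1 = True.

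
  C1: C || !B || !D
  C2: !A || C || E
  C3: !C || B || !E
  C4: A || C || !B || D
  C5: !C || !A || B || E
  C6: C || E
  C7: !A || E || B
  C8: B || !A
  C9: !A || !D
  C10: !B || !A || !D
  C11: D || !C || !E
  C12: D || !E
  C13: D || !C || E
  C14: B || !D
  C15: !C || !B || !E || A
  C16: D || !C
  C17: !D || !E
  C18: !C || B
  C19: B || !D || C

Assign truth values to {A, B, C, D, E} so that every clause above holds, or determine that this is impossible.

A=false, B=true, C=true, D=true, E=false

Branch on C: set C = true.
From the singleton clause (D), D = true.
From the singleton clause (!A), A = false.
From the singleton clause (B), B = true.
From the singleton clause (!E), E = false.
This assignment satisfies each clause.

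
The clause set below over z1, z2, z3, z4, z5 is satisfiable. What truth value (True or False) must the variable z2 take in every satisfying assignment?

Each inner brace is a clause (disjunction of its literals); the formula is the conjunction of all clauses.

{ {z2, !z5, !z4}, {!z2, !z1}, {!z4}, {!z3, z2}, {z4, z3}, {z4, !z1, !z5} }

True

Suppose z2 = false.
Unit clause (!z4) forces z4 = false.
Unit clause (!z3) forces z3 = false.
That conflicts with the unit clause (z3).
So every satisfying assignment has z2 = True.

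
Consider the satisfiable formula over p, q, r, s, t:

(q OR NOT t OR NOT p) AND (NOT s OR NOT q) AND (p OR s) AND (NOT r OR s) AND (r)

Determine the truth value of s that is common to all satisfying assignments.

True

Suppose s = false.
From the singleton clause (p), p = true.
From the singleton clause (NOT r), r = false.
But (r) is also a unit clause — contradiction.
So every satisfying assignment has s = True.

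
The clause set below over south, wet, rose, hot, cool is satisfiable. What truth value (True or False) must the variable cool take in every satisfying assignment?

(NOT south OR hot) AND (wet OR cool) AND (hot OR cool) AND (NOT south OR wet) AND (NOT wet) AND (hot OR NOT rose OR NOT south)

Suppose cool = false.
The clause (wet) is unit, so wet = true.
But (NOT wet) is also a unit clause — contradiction.
So every satisfying assignment has cool = True.

True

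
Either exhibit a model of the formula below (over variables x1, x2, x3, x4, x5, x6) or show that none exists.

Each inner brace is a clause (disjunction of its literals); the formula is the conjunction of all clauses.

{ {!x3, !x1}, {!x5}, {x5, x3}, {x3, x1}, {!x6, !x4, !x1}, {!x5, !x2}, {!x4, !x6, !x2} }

x1: false,  x2: true,  x3: true,  x4: false,  x5: false,  x6: true

(!x5) alone gives x5 = false.
(x3) alone gives x3 = true.
(!x1) alone gives x1 = false.
Case x4 = false:
Every clause is now satisfied; x2, x6 are unconstrained.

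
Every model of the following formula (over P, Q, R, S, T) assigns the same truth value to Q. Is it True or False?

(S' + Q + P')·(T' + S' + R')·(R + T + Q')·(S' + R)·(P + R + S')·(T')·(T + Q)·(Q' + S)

True

Suppose Q = 0.
(T') alone gives T = 0.
Now (T) is unsatisfied and unit — conflict.
So every satisfying assignment has Q = True.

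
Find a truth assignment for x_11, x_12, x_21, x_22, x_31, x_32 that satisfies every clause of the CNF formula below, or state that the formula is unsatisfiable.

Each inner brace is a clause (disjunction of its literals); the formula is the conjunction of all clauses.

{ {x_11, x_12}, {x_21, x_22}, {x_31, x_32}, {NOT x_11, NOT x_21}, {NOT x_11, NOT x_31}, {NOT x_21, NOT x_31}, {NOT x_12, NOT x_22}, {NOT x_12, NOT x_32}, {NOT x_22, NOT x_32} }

UNSATISFIABLE

Suppose x_11 = true.
From the singleton clause (NOT x_21), x_21 = false.
From the singleton clause (x_22), x_22 = true.
From the singleton clause (NOT x_31), x_31 = false.
From the singleton clause (x_32), x_32 = true.
Now (NOT x_32) is unsatisfied and unit — conflict.
That branch fails; take x_11 = false instead.
From the singleton clause (x_12), x_12 = true.
From the singleton clause (NOT x_22), x_22 = false.
From the singleton clause (x_21), x_21 = true.
From the singleton clause (NOT x_31), x_31 = false.
From the singleton clause (x_32), x_32 = true.
Now (NOT x_32) is unsatisfied and unit — conflict.
Either choice for x_11 ends in contradiction.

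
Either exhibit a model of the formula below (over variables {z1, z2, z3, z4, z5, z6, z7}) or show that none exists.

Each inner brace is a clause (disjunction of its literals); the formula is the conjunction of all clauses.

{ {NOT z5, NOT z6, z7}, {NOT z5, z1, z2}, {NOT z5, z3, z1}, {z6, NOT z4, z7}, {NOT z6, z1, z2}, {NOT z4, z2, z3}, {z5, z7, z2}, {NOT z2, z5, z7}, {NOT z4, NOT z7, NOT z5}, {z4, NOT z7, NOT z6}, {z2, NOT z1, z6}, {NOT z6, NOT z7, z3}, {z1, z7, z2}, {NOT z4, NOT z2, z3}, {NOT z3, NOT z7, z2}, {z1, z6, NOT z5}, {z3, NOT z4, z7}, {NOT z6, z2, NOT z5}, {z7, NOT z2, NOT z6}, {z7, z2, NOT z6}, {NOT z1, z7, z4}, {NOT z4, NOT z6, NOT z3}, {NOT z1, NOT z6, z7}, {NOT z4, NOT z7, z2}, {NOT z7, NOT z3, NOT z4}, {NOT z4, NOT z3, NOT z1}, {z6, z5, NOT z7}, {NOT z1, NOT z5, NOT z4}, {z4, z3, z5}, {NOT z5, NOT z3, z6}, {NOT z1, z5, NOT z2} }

Case z5 = true:
Case z6 = false:
From the singleton clause (z1), z1 = true.
From the singleton clause (z2), z2 = true.
From the singleton clause (NOT z4), z4 = false.
From the singleton clause (z7), z7 = true.
From the singleton clause (NOT z3), z3 = false.
Every clause now holds.

z1: true, z2: true, z3: false, z4: false, z5: true, z6: false, z7: true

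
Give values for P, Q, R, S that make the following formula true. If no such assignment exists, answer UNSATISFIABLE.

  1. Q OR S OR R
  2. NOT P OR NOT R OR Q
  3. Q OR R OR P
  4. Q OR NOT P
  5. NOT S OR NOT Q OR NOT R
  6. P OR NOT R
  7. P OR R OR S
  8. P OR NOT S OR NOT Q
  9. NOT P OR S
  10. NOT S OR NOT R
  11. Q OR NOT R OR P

Branch on Q: set Q = true.
Branch on S: set S = true.
Unit clause (NOT R) forces R = false.
Unit clause (P) forces P = true.
This assignment satisfies each clause.

P ↦ true, Q ↦ true, R ↦ false, S ↦ true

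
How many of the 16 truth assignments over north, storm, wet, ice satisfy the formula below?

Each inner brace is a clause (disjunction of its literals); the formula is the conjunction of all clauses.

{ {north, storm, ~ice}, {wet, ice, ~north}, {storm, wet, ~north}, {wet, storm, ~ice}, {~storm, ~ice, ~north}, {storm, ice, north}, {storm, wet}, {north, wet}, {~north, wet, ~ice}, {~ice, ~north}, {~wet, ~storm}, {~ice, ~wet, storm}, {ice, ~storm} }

1

There are 2^4 = 16 truth assignments over (north, storm, wet, ice).
Check each against the 13 clauses (columns in the order north, storm, wet, ice):
  F F F F  ✗ fails (storm | ice | north)
  F F F T  ✗ fails (north | storm | ~ice)
  F F T F  ✗ fails (storm | ice | north)
  F F T T  ✗ fails (north | storm | ~ice)
  F T F F  ✗ fails (north | wet)
  F T F T  ✗ fails (north | wet)
  F T T F  ✗ fails (~wet | ~storm)
  F T T T  ✗ fails (~wet | ~storm)
  T F F F  ✗ fails (wet | ice | ~north)
  T F F T  ✗ fails (storm | wet | ~north)
  T F T F  ✓ satisfies all
  T F T T  ✗ fails (~ice | ~north)
  T T F F  ✗ fails (wet | ice | ~north)
  T T F T  ✗ fails (~storm | ~ice | ~north)
  T T T F  ✗ fails (~wet | ~storm)
  T T T T  ✗ fails (~storm | ~ice | ~north)
1 of the 16 rows is a model.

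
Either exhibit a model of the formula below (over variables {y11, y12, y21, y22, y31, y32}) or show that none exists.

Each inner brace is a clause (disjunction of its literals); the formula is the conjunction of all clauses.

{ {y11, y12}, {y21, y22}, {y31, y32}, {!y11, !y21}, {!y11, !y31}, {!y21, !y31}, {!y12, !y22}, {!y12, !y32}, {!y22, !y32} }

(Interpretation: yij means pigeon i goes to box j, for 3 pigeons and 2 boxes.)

UNSATISFIABLE

Case y11 = true:
From the singleton clause (!y21), y21 = false.
From the singleton clause (y22), y22 = true.
From the singleton clause (!y31), y31 = false.
From the singleton clause (y32), y32 = true.
Now (!y32) is unsatisfied and unit — conflict.
Backtrack on y11: now try y11 = false.
From the singleton clause (y12), y12 = true.
From the singleton clause (!y22), y22 = false.
From the singleton clause (y21), y21 = true.
From the singleton clause (!y31), y31 = false.
From the singleton clause (y32), y32 = true.
Now (!y32) is unsatisfied and unit — conflict.
Neither y11 = true nor y11 = false works.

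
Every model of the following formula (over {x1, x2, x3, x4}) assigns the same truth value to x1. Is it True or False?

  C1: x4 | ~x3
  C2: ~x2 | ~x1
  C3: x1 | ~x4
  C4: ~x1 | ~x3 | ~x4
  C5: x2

False

Suppose x1 = 1.
The clause (~x2) is unit, so x2 = 0.
Now (x2) is unsatisfied and unit — conflict.
So every satisfying assignment has x1 = False.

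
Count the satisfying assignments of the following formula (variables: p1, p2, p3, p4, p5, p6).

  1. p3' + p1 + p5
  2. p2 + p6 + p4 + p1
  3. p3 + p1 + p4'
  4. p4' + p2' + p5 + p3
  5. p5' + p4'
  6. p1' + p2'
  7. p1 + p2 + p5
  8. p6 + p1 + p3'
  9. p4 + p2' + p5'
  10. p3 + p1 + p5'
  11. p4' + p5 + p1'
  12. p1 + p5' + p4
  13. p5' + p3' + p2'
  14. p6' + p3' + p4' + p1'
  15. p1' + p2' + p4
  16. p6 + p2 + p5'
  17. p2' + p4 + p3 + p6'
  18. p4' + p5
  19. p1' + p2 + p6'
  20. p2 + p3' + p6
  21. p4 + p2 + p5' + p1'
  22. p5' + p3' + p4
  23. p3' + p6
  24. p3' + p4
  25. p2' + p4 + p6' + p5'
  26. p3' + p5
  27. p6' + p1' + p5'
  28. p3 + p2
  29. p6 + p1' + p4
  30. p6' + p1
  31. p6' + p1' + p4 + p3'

There are 2^6 = 64 truth assignments over (p1, p2, p3, p4, p5, p6).
Split on p6. With p6 = 1, the clauses containing p6 are satisfied and p6' drops from the rest; 0 of the 2^5 = 32 assignments to the other variables satisfy what remains.
With p6 = 0, by the same count on the reduced clause set, 1 assignment works.
Total: 0 + 1 = 1.

1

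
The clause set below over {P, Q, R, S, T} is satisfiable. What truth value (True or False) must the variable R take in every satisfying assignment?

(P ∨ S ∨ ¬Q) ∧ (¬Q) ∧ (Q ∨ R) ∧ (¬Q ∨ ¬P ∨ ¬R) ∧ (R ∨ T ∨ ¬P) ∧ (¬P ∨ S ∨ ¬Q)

True

Suppose R = False.
The clause (¬Q) is unit, so Q = False.
But (Q) is also a unit clause — contradiction.
So every satisfying assignment has R = True.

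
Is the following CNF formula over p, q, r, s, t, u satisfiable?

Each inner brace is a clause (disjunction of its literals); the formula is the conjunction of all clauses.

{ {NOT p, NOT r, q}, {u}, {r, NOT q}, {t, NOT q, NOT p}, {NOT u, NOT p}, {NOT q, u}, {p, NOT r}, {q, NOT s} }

The clause (u) is unit, so u = true.
The clause (NOT p) is unit, so p = false.
The clause (NOT r) is unit, so r = false.
The clause (NOT q) is unit, so q = false.
The clause (NOT s) is unit, so s = false.
No clause remains; t is free.
A satisfying assignment: p: false; q: false; r: false; s: false; t: false; u: true.

Yes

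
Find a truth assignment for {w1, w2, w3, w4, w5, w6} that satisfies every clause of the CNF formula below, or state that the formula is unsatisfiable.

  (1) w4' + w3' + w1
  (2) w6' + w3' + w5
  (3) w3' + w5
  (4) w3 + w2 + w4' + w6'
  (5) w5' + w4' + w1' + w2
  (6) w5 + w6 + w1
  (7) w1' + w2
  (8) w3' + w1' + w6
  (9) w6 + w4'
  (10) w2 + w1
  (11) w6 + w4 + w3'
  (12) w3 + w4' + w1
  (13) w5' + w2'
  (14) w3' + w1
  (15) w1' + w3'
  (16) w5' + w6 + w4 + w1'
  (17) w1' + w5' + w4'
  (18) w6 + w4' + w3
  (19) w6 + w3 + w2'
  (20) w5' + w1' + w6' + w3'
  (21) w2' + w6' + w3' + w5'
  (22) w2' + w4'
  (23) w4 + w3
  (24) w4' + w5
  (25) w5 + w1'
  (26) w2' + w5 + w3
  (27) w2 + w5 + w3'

UNSATISFIABLE

Try w3 = 0.
From the singleton clause (w4), w4 = 1.
From the singleton clause (w6), w6 = 1.
From the singleton clause (w2), w2 = 1.
Now (w2') is unsatisfied and unit — conflict.
That branch fails; take w3 = 1 instead.
From the singleton clause (w5), w5 = 1.
From the singleton clause (w2'), w2 = 0.
From the singleton clause (w1'), w1 = 0.
Now (w1) is unsatisfied and unit — conflict.
Both values of w3 lead to a conflict.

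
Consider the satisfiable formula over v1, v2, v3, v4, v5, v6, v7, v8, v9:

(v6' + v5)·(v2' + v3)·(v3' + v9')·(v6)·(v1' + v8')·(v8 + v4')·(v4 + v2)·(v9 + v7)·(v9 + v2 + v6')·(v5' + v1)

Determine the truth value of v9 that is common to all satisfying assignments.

False

Suppose v9 = 1.
From the singleton clause (v3'), v3 = 0.
From the singleton clause (v2'), v2 = 0.
From the singleton clause (v6), v6 = 1.
From the singleton clause (v5), v5 = 1.
From the singleton clause (v4), v4 = 1.
From the singleton clause (v8), v8 = 1.
From the singleton clause (v1'), v1 = 0.
But (v1) is also a unit clause — contradiction.
So every satisfying assignment has v9 = False.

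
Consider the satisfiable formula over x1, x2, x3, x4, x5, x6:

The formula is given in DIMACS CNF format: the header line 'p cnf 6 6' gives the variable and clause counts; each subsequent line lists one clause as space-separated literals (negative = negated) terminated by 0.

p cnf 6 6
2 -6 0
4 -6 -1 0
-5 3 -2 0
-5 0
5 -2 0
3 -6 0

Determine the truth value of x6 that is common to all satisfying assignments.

Suppose x6 = True.
Unit clause (x2) forces x2 = True.
Unit clause (¬x5) forces x5 = False.
But (x5) is also a unit clause — contradiction.
So every satisfying assignment has x6 = False.

False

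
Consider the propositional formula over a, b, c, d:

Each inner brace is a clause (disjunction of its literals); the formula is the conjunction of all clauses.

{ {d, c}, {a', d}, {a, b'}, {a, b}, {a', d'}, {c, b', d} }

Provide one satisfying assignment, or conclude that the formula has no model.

UNSATISFIABLE

Case d = 1:
Unit clause (a') forces a = 0.
Unit clause (b') forces b = 0.
But (b) is also a unit clause — contradiction.
Undo d and try d = 0.
Unit clause (c) forces c = 1.
Unit clause (a') forces a = 0.
Unit clause (b') forces b = 0.
But (b) is also a unit clause — contradiction.
Both values of d lead to a conflict.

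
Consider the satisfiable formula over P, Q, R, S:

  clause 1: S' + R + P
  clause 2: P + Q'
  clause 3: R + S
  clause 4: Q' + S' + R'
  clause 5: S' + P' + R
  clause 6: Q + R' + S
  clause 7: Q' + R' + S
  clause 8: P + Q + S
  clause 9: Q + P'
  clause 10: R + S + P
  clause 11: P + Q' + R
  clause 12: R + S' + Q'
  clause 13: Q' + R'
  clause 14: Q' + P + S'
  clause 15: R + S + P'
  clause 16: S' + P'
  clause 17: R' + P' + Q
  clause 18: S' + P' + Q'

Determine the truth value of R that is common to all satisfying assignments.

True

Suppose R = 0.
(S) alone gives S = 1.
(P) alone gives P = 1.
But (P') is also a unit clause — contradiction.
So every satisfying assignment has R = True.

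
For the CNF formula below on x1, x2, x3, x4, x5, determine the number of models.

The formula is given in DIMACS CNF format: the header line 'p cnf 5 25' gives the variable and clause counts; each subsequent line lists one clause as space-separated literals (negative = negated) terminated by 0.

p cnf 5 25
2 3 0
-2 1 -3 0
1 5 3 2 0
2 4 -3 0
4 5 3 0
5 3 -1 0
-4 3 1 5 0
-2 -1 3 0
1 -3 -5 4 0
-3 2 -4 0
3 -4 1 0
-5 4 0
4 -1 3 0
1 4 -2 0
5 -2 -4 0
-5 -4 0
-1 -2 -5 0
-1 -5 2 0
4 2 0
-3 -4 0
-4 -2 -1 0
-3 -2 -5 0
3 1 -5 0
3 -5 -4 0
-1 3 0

There are 2^5 = 32 truth assignments over (x1, x2, x3, x4, x5).
Split on x4. With x4 = True, the clauses containing x4 are satisfied and ¬x4 drops from the rest; 0 of the 2^4 = 16 assignments to the other variables satisfy what remains.
With x4 = False, by the same count on the reduced clause set, 1 assignment works.
(One model: x1=T, x2=T, x3=T, x4=F, x5=F.)
Total: 0 + 1 = 1.

1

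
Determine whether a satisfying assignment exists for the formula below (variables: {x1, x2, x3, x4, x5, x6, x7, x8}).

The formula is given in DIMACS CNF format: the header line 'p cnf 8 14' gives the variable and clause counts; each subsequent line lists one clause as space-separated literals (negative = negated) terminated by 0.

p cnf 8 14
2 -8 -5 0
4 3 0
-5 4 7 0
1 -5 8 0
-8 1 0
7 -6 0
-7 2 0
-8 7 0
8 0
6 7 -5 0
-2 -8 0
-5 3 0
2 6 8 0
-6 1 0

The clause (x8) is unit, so x8 = True.
The clause (x1) is unit, so x1 = True.
The clause (x7) is unit, so x7 = True.
The clause (x2) is unit, so x2 = True.
But (¬x2) is also a unit clause — contradiction.
No assignment satisfies every clause.

Unsatisfiable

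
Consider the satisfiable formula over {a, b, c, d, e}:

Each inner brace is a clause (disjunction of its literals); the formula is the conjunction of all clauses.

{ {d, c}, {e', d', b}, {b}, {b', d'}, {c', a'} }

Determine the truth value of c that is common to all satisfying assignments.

True

Suppose c = 0.
(d) alone gives d = 1.
(b) alone gives b = 1.
That conflicts with the unit clause (b').
So every satisfying assignment has c = True.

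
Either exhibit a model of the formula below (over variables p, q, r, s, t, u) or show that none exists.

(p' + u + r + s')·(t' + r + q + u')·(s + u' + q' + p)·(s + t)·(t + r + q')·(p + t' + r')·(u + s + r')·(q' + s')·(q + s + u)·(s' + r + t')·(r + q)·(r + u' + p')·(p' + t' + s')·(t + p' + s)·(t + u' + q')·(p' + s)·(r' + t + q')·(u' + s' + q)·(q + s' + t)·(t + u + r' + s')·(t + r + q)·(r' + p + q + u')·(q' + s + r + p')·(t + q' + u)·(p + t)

p ↦ 0,  q ↦ 1,  r ↦ 0,  s ↦ 0,  t ↦ 1,  u ↦ 0

Suppose s = 0.
(t) alone gives t = 1.
(p') alone gives p = 0.
(r') alone gives r = 0.
(q) alone gives q = 1.
(u') alone gives u = 0.
This assignment satisfies each clause.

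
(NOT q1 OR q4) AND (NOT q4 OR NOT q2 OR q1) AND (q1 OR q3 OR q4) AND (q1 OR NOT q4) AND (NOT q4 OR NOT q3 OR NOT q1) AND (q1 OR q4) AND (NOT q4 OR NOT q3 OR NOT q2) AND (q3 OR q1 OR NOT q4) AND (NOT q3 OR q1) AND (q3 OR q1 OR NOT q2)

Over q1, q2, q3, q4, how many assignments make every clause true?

2

There are 2^4 = 16 truth assignments over (q1, q2, q3, q4).
Check each against the 10 clauses (columns in the order q1, q2, q3, q4):
  F F F F  ✗ fails (q1 OR q3 OR q4)
  F F F T  ✗ fails (q1 OR NOT q4)
  F F T F  ✗ fails (q1 OR q4)
  F F T T  ✗ fails (q1 OR NOT q4)
  F T F F  ✗ fails (q1 OR q3 OR q4)
  F T F T  ✗ fails (NOT q4 OR NOT q2 OR q1)
  F T T F  ✗ fails (q1 OR q4)
  F T T T  ✗ fails (NOT q4 OR NOT q2 OR q1)
  T F F F  ✗ fails (NOT q1 OR q4)
  T F F T  ✓ satisfies all
  T F T F  ✗ fails (NOT q1 OR q4)
  T F T T  ✗ fails (NOT q4 OR NOT q3 OR NOT q1)
  T T F F  ✗ fails (NOT q1 OR q4)
  T T F T  ✓ satisfies all
  T T T F  ✗ fails (NOT q1 OR q4)
  T T T T  ✗ fails (NOT q4 OR NOT q3 OR NOT q1)
2 of the 16 rows are models.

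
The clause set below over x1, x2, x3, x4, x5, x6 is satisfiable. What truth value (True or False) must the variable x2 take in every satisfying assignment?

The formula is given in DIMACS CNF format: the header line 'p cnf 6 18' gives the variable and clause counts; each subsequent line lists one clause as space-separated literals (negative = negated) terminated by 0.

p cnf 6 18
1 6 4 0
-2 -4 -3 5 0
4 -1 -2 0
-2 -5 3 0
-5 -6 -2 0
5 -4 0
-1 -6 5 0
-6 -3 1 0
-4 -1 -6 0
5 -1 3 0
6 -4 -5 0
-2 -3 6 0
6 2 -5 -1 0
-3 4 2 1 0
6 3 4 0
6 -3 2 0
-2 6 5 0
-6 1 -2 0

False

Suppose x2 = True.
Try x4 = True.
(x5) alone gives x5 = True.
(x3) alone gives x3 = True.
(¬x6) alone gives x6 = False.
But (x6) is also a unit clause — contradiction.
Undo x4 and try x4 = False.
(¬x1) alone gives x1 = False.
(x6) alone gives x6 = True.
But (¬x6) is also a unit clause — contradiction.
Either choice for x4 ends in contradiction.
So every satisfying assignment has x2 = False.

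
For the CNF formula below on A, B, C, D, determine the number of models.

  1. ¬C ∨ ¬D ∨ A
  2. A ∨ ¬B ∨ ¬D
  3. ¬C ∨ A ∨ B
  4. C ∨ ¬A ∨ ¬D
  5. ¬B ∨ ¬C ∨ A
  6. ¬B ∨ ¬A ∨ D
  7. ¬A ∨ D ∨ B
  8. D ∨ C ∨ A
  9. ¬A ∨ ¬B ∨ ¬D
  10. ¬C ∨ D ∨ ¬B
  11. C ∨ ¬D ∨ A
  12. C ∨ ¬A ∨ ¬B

There are 2^4 = 16 truth assignments over (A, B, C, D).
Check each against the 12 clauses (columns in the order A, B, C, D):
  F F F F  ✗ fails (D ∨ C ∨ A)
  F F F T  ✗ fails (C ∨ ¬D ∨ A)
  F F T F  ✗ fails (¬C ∨ A ∨ B)
  F F T T  ✗ fails (¬C ∨ ¬D ∨ A)
  F T F F  ✗ fails (D ∨ C ∨ A)
  F T F T  ✗ fails (A ∨ ¬B ∨ ¬D)
  F T T F  ✗ fails (¬B ∨ ¬C ∨ A)
  F T T T  ✗ fails (¬C ∨ ¬D ∨ A)
  T F F F  ✗ fails (¬A ∨ D ∨ B)
  T F F T  ✗ fails (C ∨ ¬A ∨ ¬D)
  T F T F  ✗ fails (¬A ∨ D ∨ B)
  T F T T  ✓ satisfies all
  T T F F  ✗ fails (¬B ∨ ¬A ∨ D)
  T T F T  ✗ fails (C ∨ ¬A ∨ ¬D)
  T T T F  ✗ fails (¬B ∨ ¬A ∨ D)
  T T T T  ✗ fails (¬A ∨ ¬B ∨ ¬D)
1 of the 16 rows is a model.

1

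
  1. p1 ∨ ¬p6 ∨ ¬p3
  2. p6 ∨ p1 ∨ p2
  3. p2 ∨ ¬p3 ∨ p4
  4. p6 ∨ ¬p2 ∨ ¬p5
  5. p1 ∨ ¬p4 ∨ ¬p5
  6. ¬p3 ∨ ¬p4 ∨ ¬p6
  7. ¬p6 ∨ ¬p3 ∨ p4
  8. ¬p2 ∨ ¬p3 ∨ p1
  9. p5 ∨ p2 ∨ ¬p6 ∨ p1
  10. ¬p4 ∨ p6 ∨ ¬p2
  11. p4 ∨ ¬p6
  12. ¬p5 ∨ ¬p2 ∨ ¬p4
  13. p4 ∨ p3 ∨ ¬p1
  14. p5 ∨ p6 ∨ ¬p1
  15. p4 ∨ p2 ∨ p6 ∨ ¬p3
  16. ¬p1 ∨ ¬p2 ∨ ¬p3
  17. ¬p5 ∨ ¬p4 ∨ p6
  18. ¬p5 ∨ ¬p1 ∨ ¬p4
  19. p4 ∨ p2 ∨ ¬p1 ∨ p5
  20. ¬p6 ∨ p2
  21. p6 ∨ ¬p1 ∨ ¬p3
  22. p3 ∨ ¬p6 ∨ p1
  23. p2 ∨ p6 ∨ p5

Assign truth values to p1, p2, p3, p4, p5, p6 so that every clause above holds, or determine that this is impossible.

Suppose p4 = True.
Suppose p1 = True.
Unit clause (¬p5) forces p5 = False.
Unit clause (p6) forces p6 = True.
Unit clause (¬p3) forces p3 = False.
Unit clause (p2) forces p2 = True.
This assignment satisfies each clause.

p1 ↦ True; p2 ↦ True; p3 ↦ False; p4 ↦ True; p5 ↦ False; p6 ↦ True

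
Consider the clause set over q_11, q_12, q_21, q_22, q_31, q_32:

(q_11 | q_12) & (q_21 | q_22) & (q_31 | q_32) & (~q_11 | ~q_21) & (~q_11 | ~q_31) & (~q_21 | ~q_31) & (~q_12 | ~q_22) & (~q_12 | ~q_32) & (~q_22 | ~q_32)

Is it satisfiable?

Case q_11 = 1:
(~q_21) alone gives q_21 = 0.
(q_22) alone gives q_22 = 1.
(~q_31) alone gives q_31 = 0.
(q_32) alone gives q_32 = 1.
That conflicts with the unit clause (~q_32).
So q_11 must be the other value — set q_11 = 0.
(q_12) alone gives q_12 = 1.
(~q_22) alone gives q_22 = 0.
(q_21) alone gives q_21 = 1.
(~q_31) alone gives q_31 = 0.
(q_32) alone gives q_32 = 1.
That conflicts with the unit clause (~q_32).
Either choice for q_11 ends in contradiction.
No assignment satisfies every clause.

Unsatisfiable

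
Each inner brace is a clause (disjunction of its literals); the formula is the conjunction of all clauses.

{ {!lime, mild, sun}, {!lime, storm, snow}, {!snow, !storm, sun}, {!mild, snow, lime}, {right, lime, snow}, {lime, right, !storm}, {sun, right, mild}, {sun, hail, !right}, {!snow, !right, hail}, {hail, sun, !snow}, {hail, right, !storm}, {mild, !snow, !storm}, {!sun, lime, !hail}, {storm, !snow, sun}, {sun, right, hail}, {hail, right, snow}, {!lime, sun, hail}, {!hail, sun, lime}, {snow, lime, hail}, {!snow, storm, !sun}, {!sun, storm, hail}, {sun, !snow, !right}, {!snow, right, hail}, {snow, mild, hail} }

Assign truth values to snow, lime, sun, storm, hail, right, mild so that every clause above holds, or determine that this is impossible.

snow: false,  lime: true,  sun: true,  storm: true,  hail: false,  right: true,  mild: true

Branch on lime: set lime = true.
Branch on mild: set mild = true.
Branch on storm: set storm = true.
Branch on snow: set snow = false.
Branch on hail: set hail = false.
The clause (right) is unit, so right = true.
The clause (sun) is unit, so sun = true.
This assignment satisfies each clause.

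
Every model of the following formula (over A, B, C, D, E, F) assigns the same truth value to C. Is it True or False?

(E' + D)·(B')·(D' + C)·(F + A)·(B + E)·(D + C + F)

True

Suppose C = 0.
(B') alone gives B = 0.
(D') alone gives D = 0.
(E') alone gives E = 0.
That conflicts with the unit clause (E).
So every satisfying assignment has C = True.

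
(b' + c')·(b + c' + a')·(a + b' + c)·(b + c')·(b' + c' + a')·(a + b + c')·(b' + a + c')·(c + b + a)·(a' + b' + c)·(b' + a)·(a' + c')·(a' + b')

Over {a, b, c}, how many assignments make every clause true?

There are 2^3 = 8 truth assignments over (a, b, c).
Check each against the 12 clauses (columns in the order a, b, c):
  F F F  ✗ fails (c + b + a)
  F F T  ✗ fails (b + c')
  F T F  ✗ fails (a + b' + c)
  F T T  ✗ fails (b' + c')
  T F F  ✓ satisfies all
  T F T  ✗ fails (b + c' + a')
  T T F  ✗ fails (a' + b' + c)
  T T T  ✗ fails (b' + c')
1 of the 8 rows is a model.

1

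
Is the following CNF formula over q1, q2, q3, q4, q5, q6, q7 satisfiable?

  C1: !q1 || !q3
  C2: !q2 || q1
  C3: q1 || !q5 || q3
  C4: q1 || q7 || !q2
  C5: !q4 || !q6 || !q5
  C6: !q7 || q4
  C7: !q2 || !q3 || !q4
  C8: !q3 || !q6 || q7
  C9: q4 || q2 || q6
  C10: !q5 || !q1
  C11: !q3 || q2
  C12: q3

(q3) alone gives q3 = true.
(!q1) alone gives q1 = false.
(!q2) alone gives q2 = false.
That conflicts with the unit clause (q2).
No assignment satisfies every clause.

Unsatisfiable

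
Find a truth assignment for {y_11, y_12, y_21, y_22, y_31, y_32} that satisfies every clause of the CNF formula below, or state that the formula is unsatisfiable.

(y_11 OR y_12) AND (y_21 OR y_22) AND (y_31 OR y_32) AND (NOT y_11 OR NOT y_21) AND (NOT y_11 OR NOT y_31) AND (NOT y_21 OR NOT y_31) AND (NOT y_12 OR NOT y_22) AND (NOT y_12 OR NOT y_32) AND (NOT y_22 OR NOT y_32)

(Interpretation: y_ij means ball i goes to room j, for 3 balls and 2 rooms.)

UNSATISFIABLE

Suppose y_11 = true.
From the singleton clause (NOT y_21), y_21 = false.
From the singleton clause (y_22), y_22 = true.
From the singleton clause (NOT y_31), y_31 = false.
From the singleton clause (y_32), y_32 = true.
That conflicts with the unit clause (NOT y_32).
That branch fails; take y_11 = false instead.
From the singleton clause (y_12), y_12 = true.
From the singleton clause (NOT y_22), y_22 = false.
From the singleton clause (y_21), y_21 = true.
From the singleton clause (NOT y_31), y_31 = false.
From the singleton clause (y_32), y_32 = true.
That conflicts with the unit clause (NOT y_32).
Either choice for y_11 ends in contradiction.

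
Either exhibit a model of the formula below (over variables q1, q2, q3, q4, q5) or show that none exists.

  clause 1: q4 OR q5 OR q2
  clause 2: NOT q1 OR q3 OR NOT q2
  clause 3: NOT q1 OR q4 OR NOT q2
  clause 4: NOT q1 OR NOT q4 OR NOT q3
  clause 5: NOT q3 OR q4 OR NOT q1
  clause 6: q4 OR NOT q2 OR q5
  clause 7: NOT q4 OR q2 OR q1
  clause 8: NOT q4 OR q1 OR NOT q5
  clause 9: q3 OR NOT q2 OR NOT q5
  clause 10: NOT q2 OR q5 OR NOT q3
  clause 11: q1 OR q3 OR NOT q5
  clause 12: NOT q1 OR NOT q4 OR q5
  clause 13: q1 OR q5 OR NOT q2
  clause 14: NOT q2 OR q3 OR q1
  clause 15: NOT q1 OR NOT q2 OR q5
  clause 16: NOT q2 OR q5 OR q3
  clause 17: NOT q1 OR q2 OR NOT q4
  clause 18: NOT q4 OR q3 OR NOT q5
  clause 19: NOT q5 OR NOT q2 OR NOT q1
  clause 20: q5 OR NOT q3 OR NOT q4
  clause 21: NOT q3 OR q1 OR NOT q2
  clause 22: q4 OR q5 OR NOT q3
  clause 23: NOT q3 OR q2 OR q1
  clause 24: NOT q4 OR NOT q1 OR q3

Branch on q4: set q4 = false.
Branch on q5: set q5 = true.
Branch on q1: set q1 = true.
From the singleton clause (NOT q2), q2 = false.
From the singleton clause (NOT q3), q3 = false.
This assignment satisfies each clause.

q1=true, q2=false, q3=false, q4=false, q5=true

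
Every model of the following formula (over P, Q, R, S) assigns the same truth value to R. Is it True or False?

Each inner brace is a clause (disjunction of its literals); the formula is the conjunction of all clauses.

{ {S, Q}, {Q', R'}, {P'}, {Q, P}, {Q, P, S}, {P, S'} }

False

Suppose R = 1.
From the singleton clause (Q'), Q = 0.
From the singleton clause (S), S = 1.
From the singleton clause (P'), P = 0.
That conflicts with the unit clause (P).
So every satisfying assignment has R = False.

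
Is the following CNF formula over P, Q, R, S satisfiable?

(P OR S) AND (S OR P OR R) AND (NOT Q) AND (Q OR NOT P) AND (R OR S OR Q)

Yes, satisfiable

(NOT Q) alone gives Q = false.
(NOT P) alone gives P = false.
(S) alone gives S = true.
All clauses hold; R can take either value.
A satisfying assignment: P: false; Q: false; R: true; S: true.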